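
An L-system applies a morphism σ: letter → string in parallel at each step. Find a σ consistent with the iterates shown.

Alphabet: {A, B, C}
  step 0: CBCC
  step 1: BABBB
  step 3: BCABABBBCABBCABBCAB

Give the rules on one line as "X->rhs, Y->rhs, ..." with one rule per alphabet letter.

  step 0 ⇒ step 1: CBCC ⇒ B·AB·B·B
    B ↦ AB
    C ↦ B
    A ↦ BC  (constrained at step 1)

A->BC, B->AB, C->B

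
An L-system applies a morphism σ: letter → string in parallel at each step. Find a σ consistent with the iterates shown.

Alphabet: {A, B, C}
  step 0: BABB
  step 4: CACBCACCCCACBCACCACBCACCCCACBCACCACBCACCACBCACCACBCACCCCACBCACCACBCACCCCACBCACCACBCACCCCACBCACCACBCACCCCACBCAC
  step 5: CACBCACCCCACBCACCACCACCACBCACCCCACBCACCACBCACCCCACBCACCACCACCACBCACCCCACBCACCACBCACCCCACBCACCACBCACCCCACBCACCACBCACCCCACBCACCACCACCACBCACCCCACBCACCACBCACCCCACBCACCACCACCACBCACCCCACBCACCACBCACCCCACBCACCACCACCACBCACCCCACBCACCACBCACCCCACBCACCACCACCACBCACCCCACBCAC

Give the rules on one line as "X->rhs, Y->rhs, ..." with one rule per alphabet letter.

  step 4 ⇒ step 5: CACBCACCCCACBCACCACBCACCCCACBCACCACBCACCACBCACCACBCACCCCACBCACCACBCACCCCACBCACCACBCACCCCACBCACCACBCACCCCACBCAC ⇒ CAC·B·CAC·CC·CAC·B·CAC·CAC·CAC·CAC·B·CAC·CC·CAC·B·CAC·CAC·B·CAC·CC·CAC·B·CAC·CAC·CAC·CAC·B·CAC·CC·CAC·B·CAC·CAC·B·CAC·CC·CAC·B·CAC·CAC·B·CAC·CC·CAC·B·CAC·CAC·B·CAC·CC·CAC·B·CAC·CAC·CAC·CAC·B·CAC·CC·CAC·B·CAC·CAC·B·CAC·CC·CAC·B·CAC·CAC·CAC·CAC·B·CAC·CC·CAC·B·CAC·CAC·B·CAC·CC·CAC·B·CAC·CAC·CAC·CAC·B·CAC·CC·CAC·B·CAC·CAC·B·CAC·CC·CAC·B·CAC·CAC·CAC·CAC·B·CAC·CC·CAC·B·CAC
    A ↦ B
    B ↦ CC
    C ↦ CAC

A->B, B->CC, C->CAC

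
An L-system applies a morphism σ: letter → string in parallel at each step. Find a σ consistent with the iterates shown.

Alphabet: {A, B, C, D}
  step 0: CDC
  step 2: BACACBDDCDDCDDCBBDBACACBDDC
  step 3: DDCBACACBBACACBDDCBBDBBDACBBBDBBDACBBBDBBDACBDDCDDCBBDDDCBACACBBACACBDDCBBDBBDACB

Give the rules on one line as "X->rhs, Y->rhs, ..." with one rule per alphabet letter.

  step 2 ⇒ step 3: BACACBDDCDDCDDCBBDBACACBDDC ⇒ DDC·BAC·ACB·BAC·ACB·DDC·BBD·BBD·ACB·BBD·BBD·ACB·BBD·BBD·ACB·DDC·DDC·BBD·DDC·BAC·ACB·BAC·ACB·DDC·BBD·BBD·ACB
    A ↦ BAC
    B ↦ DDC
    C ↦ ACB
    D ↦ BBD

A->BAC, B->DDC, C->ACB, D->BBD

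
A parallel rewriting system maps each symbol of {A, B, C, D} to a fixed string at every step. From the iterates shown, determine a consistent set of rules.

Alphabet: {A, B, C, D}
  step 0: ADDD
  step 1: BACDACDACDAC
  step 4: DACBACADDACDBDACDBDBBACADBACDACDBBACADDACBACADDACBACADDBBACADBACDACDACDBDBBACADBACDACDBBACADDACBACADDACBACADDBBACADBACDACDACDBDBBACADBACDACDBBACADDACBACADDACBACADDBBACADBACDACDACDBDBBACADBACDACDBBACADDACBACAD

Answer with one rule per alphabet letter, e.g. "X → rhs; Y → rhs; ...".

A->BAC, B->DB, C->AD, D->DAC

  step 0 ⇒ step 1: ADDD ⇒ BAC·DAC·DAC·DAC
    A ↦ BAC
    D ↦ DAC
    B ↦ DB  (constrained at step 1)
    C ↦ AD  (constrained at step 1)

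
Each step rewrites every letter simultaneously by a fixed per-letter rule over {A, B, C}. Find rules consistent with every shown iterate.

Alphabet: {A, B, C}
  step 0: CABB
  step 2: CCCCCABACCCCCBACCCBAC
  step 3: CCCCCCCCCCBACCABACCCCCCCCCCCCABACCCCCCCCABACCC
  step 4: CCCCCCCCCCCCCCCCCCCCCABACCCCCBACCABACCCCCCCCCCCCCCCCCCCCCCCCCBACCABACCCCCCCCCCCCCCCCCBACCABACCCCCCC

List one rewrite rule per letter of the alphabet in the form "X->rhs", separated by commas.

  step 3 ⇒ step 4: CCCCCCCCCCBACCABACCCCCCCCCCCCABACCCCCCCCABACCC ⇒ CC·CC·CC·CC·CC·CC·CC·CC·CC·CC·CA·BAC·CC·CC·BAC·CA·BAC·CC·CC·CC·CC·CC·CC·CC·CC·CC·CC·CC·CC·BAC·CA·BAC·CC·CC·CC·CC·CC·CC·CC·CC·BAC·CA·BAC·CC·CC·CC
    A ↦ BAC
    B ↦ CA
    C ↦ CC

A->BAC, B->CA, C->CC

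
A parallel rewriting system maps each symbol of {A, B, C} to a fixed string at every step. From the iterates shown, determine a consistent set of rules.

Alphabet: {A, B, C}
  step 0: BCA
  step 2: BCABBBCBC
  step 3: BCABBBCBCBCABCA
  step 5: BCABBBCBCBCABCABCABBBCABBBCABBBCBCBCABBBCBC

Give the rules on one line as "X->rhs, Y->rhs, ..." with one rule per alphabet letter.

  step 2 ⇒ step 3: BCABBBCBC ⇒ BC·A·BB·BC·BC·BC·A·BC·A
    A ↦ BB
    B ↦ BC
    C ↦ A

A->BB, B->BC, C->A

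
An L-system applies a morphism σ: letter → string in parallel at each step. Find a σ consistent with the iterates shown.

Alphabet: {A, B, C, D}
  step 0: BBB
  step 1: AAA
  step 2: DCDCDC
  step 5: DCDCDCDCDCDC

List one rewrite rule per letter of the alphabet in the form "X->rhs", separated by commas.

  step 1 ⇒ step 2: AAA ⇒ DC·DC·DC
    A ↦ DC
  step 0 ⇒ step 1: BBB ⇒ A·A·A
    B ↦ A
    C ↦ B  (constrained at step 2)
    D ↦ B  (constrained at step 2)

A->DC, B->A, C->B, D->B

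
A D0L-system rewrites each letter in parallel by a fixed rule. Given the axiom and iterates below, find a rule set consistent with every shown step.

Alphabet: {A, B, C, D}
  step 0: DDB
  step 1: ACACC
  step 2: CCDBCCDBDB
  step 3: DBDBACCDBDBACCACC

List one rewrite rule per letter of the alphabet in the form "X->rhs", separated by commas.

A->CC, B->C, C->DB, D->AC

  step 2 ⇒ step 3: CCDBCCDBDB ⇒ DB·DB·AC·C·DB·DB·AC·C·AC·C
    B ↦ C
    C ↦ DB
    D ↦ AC
  step 1 ⇒ step 2: ACACC ⇒ CC·DB·CC·DB·DB
    A ↦ CC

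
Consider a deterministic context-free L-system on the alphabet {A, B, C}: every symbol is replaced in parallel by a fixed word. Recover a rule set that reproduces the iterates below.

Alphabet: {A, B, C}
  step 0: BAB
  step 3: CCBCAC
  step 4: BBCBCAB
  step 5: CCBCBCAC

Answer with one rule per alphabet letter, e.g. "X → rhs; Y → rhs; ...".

  step 4 ⇒ step 5: BBCBCAB ⇒ C·C·B·C·B·CA·C
    A ↦ CA
    B ↦ C
    C ↦ B

A->CA, B->C, C->B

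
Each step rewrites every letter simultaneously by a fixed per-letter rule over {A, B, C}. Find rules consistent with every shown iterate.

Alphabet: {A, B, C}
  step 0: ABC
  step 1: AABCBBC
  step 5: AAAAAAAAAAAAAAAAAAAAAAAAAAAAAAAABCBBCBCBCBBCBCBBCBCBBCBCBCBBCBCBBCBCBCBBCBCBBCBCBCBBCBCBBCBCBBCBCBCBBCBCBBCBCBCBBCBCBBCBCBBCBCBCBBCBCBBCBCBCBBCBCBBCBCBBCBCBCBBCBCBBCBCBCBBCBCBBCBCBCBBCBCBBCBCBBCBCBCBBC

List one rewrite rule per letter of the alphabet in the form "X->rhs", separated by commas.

A->AA, B->BC, C->BBC

  step 0 ⇒ step 1: ABC ⇒ AA·BC·BBC
    A ↦ AA
    B ↦ BC
    C ↦ BBC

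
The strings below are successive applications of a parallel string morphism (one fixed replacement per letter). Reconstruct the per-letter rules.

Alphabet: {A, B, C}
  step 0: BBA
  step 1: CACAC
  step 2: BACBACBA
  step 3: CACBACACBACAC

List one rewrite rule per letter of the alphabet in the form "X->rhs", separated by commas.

  step 2 ⇒ step 3: BACBACBA ⇒ CA·C·BA·CA·C·BA·CA·C
    A ↦ C
    B ↦ CA
    C ↦ BA

A->C, B->CA, C->BA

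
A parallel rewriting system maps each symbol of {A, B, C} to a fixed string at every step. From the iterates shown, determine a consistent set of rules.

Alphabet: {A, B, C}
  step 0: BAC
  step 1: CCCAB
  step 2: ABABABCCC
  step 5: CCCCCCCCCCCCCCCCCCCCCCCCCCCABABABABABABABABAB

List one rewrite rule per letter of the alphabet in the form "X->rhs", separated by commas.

A->C, B->CC, C->AB

  step 1 ⇒ step 2: CCCAB ⇒ AB·AB·AB·C·CC
    A ↦ C
    B ↦ CC
    C ↦ AB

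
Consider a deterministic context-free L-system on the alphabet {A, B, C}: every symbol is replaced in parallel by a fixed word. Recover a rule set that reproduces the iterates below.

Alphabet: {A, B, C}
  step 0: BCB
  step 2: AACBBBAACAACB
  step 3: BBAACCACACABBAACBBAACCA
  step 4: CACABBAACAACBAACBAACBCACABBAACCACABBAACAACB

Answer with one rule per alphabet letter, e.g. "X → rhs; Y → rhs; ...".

A->B, B->CA, C->AAC

  step 3 ⇒ step 4: BBAACCACACABBAACBBAACCA ⇒ CA·CA·B·B·AAC·AAC·B·AAC·B·AAC·B·CA·CA·B·B·AAC·CA·CA·B·B·AAC·AAC·B
    A ↦ B
    B ↦ CA
    C ↦ AAC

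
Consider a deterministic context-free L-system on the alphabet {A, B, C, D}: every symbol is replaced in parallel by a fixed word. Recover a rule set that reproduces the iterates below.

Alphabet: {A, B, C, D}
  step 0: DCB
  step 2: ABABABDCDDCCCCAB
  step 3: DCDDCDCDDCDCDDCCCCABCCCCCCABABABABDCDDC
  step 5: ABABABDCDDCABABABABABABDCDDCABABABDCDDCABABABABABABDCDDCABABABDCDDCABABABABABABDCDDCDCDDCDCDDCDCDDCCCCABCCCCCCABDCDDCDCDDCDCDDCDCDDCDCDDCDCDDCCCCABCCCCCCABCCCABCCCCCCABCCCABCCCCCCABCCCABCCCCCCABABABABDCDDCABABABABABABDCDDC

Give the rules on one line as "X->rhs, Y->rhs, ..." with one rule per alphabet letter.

  step 2 ⇒ step 3: ABABABDCDDCCCCAB ⇒ DCD·DC·DCD·DC·DCD·DC·CCC·AB·CCC·CCC·AB·AB·AB·AB·DCD·DC
    A ↦ DCD
    B ↦ DC
    C ↦ AB
    D ↦ CCC

A->DCD, B->DC, C->AB, D->CCC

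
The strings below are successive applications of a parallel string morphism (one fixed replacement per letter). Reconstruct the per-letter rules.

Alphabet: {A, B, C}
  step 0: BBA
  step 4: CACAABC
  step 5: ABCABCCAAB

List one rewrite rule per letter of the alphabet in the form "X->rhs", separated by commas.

  step 4 ⇒ step 5: CACAABC ⇒ AB·C·AB·C·C·A·AB
    A ↦ C
    B ↦ A
    C ↦ AB

A->C, B->A, C->AB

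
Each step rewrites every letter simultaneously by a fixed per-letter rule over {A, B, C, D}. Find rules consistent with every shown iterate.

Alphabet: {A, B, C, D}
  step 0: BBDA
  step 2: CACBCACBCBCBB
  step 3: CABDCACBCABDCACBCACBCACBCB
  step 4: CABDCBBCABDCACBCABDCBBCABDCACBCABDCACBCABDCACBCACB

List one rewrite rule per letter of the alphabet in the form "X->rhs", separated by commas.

  step 3 ⇒ step 4: CABDCACBCABDCACBCACBCACBCB ⇒ CA·BD·CB·B·CA·BD·CA·CB·CA·BD·CB·B·CA·BD·CA·CB·CA·BD·CA·CB·CA·BD·CA·CB·CA·CB
    A ↦ BD
    B ↦ CB
    C ↦ CA
    D ↦ B

A->BD, B->CB, C->CA, D->B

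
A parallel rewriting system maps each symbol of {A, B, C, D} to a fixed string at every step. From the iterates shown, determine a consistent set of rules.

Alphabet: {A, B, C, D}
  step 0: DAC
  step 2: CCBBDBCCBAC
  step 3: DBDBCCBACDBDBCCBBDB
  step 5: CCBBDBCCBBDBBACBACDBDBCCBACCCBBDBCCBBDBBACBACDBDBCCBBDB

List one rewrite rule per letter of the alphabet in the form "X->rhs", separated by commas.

  step 2 ⇒ step 3: CCBBDBCCBAC ⇒ DB·DB·C·C·BA·C·DB·DB·C·CBB·DB
    A ↦ CBB
    B ↦ C
    C ↦ DB
    D ↦ BA

A->CBB, B->C, C->DB, D->BA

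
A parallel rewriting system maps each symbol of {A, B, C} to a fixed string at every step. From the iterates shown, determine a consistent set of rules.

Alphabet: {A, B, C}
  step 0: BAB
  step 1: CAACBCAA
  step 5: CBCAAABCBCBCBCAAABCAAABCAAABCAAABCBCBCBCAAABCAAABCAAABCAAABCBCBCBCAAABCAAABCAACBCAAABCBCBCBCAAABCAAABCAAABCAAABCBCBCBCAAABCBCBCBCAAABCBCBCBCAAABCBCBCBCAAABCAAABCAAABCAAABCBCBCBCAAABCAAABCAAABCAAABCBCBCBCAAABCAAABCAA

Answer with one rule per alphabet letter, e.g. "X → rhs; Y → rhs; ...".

  step 0 ⇒ step 1: BAB ⇒ CAA·CB·CAA
    A ↦ CB
    B ↦ CAA
    C ↦ AB  (constrained at step 1)

A->CB, B->CAA, C->AB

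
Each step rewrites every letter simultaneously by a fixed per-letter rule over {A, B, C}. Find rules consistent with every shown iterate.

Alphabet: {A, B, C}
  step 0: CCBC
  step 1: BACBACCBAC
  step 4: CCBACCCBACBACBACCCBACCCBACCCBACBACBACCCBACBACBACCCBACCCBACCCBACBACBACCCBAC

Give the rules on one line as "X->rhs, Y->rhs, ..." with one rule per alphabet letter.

A->C, B->C, C->BAC

  step 0 ⇒ step 1: CCBC ⇒ BAC·BAC·C·BAC
    B ↦ C
    C ↦ BAC
    A ↦ C  (constrained at step 1)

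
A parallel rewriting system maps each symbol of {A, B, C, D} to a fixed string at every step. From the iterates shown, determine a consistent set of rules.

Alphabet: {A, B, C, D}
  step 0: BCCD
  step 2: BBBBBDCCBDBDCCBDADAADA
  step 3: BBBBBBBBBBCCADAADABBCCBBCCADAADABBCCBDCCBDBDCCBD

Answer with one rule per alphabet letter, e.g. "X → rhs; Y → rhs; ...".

A->BD, B->BB, C->ADA, D->CC

  step 2 ⇒ step 3: BBBBBDCCBDBDCCBDADAADA ⇒ BB·BB·BB·BB·BB·CC·ADA·ADA·BB·CC·BB·CC·ADA·ADA·BB·CC·BD·CC·BD·BD·CC·BD
    A ↦ BD
    B ↦ BB
    C ↦ ADA
    D ↦ CC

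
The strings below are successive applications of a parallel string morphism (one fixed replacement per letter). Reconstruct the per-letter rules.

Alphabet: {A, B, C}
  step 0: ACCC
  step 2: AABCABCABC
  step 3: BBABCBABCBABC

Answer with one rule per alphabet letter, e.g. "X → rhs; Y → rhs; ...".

A->B, B->A, C->BC

  step 2 ⇒ step 3: AABCABCABC ⇒ B·B·A·BC·B·A·BC·B·A·BC
    A ↦ B
    B ↦ A
    C ↦ BC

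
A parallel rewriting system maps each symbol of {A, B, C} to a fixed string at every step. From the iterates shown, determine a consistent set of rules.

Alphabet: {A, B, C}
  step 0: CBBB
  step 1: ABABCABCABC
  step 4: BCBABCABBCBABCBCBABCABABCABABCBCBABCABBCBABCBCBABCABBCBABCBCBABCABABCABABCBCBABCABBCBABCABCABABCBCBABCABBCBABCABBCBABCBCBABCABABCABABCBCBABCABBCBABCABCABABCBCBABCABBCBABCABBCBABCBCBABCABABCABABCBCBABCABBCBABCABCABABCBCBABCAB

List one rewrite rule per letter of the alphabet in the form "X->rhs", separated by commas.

  step 0 ⇒ step 1: CBBB ⇒ AB·ABC·ABC·ABC
    B ↦ ABC
    C ↦ AB
    A ↦ BCB  (constrained at step 1)

A->BCB, B->ABC, C->AB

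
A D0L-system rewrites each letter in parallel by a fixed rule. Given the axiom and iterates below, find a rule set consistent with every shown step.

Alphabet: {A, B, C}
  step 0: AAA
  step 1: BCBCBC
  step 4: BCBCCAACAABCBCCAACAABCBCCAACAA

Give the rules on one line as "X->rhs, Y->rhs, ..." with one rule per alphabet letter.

A->BC, B->C, C->AA

  step 0 ⇒ step 1: AAA ⇒ BC·BC·BC
    A ↦ BC
    B ↦ C  (constrained at step 1)
    C ↦ AA  (constrained at step 1)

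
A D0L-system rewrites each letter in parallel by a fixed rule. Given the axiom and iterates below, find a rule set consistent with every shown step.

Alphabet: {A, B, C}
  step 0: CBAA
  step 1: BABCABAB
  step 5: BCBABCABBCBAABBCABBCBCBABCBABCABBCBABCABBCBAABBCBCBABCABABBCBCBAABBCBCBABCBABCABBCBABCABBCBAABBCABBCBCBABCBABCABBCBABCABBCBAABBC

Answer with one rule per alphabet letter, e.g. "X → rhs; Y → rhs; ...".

  step 0 ⇒ step 1: CBAA ⇒ BA·BC·AB·AB
    A ↦ AB
    B ↦ BC
    C ↦ BA

A->AB, B->BC, C->BA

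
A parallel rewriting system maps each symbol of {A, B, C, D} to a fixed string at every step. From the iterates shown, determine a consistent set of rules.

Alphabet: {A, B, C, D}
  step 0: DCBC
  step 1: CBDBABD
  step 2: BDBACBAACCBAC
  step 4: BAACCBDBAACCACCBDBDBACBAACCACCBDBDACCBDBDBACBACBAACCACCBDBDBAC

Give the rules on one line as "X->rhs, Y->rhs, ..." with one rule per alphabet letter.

A->ACC, B->BA, C->BD, D->C

  step 1 ⇒ step 2: CBDBABD ⇒ BD·BA·C·BA·ACC·BA·C
    A ↦ ACC
    B ↦ BA
    C ↦ BD
    D ↦ C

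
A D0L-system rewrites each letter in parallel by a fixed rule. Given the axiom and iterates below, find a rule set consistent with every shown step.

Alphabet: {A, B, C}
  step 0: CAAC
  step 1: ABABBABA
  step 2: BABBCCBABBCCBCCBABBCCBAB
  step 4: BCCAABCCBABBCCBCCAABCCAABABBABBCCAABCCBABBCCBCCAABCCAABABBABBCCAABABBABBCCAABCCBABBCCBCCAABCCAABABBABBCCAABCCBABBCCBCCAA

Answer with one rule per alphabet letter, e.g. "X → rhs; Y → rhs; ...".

  step 1 ⇒ step 2: ABABBABA ⇒ BAB·BCC·BAB·BCC·BCC·BAB·BCC·BAB
    A ↦ BAB
    B ↦ BCC
  step 0 ⇒ step 1: CAAC ⇒ A·BAB·BAB·A
    C ↦ A

A->BAB, B->BCC, C->A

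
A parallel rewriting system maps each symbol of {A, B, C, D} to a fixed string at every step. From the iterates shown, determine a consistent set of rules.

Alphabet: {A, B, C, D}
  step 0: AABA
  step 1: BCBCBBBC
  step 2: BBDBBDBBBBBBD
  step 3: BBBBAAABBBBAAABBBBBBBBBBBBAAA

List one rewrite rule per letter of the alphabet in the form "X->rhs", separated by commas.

A->BC, B->BB, C->D, D->AAA

  step 2 ⇒ step 3: BBDBBDBBBBBBD ⇒ BB·BB·AAA·BB·BB·AAA·BB·BB·BB·BB·BB·BB·AAA
    B ↦ BB
    D ↦ AAA
  step 0 ⇒ step 1: AABA ⇒ BC·BC·BB·BC
    A ↦ BC
  step 1 ⇒ step 2: BCBCBBBC ⇒ BB·D·BB·D·BB·BB·BB·D
    C ↦ D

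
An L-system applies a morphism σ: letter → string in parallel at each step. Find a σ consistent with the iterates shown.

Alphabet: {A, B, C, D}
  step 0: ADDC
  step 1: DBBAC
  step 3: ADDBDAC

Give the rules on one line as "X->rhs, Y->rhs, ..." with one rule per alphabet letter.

  step 0 ⇒ step 1: ADDC ⇒ D·B·B·AC
    A ↦ D
    C ↦ AC
    D ↦ B
    B ↦ A  (constrained at step 1)

A->D, B->A, C->AC, D->B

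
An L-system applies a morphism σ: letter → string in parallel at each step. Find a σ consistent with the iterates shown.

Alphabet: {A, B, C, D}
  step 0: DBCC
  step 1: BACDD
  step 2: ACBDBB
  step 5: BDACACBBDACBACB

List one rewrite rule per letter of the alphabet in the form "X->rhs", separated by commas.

A->B, B->AC, C->D, D->B

  step 1 ⇒ step 2: BACDD ⇒ AC·B·D·B·B
    A ↦ B
    B ↦ AC
    C ↦ D
    D ↦ B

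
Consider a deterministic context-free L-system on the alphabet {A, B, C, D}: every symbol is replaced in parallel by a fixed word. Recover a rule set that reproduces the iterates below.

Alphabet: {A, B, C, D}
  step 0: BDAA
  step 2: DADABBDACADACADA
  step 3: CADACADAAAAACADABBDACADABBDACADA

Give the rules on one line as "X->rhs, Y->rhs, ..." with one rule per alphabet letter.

  step 2 ⇒ step 3: DADABBDACADACADA ⇒ CA·DA·CA·DA·AA·AA·CA·DA·BB·DA·CA·DA·BB·DA·CA·DA
    A ↦ DA
    B ↦ AA
    C ↦ BB
    D ↦ CA

A->DA, B->AA, C->BB, D->CA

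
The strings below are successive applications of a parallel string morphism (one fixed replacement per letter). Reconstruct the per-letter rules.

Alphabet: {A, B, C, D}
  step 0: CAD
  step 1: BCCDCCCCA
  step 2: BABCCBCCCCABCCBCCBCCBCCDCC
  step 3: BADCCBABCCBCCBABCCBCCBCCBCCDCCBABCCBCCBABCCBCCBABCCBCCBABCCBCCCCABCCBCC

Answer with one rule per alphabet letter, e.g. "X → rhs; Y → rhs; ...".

  step 2 ⇒ step 3: BABCCBCCCCABCCBCCBCCBCCDCC ⇒ BA·DCC·BA·BCC·BCC·BA·BCC·BCC·BCC·BCC·DCC·BA·BCC·BCC·BA·BCC·BCC·BA·BCC·BCC·BA·BCC·BCC·CCA·BCC·BCC
    A ↦ DCC
    B ↦ BA
    C ↦ BCC
    D ↦ CCA

A->DCC, B->BA, C->BCC, D->CCA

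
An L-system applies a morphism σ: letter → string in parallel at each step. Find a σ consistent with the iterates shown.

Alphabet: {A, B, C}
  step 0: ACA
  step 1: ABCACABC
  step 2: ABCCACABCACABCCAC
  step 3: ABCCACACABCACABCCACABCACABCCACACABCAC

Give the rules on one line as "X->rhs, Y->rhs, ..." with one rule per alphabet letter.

  step 2 ⇒ step 3: ABCCACABCACABCCAC ⇒ ABC·C·AC·AC·ABC·AC·ABC·C·AC·ABC·AC·ABC·C·AC·AC·ABC·AC
    A ↦ ABC
    B ↦ C
    C ↦ AC

A->ABC, B->C, C->AC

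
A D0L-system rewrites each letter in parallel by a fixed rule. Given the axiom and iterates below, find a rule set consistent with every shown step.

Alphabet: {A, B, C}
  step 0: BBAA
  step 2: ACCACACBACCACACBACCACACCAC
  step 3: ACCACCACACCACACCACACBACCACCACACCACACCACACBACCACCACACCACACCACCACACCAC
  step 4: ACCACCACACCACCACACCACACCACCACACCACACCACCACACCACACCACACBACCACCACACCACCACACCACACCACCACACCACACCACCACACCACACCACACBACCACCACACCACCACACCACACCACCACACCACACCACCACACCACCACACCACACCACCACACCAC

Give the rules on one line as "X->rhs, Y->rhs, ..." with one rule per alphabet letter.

A->AC, B->ACB, C->CAC

  step 3 ⇒ step 4: ACCACCACACCACACCACACBACCACCACACCACACCACACBACCACCACACCACACCACCACACCAC ⇒ AC·CAC·CAC·AC·CAC·CAC·AC·CAC·AC·CAC·CAC·AC·CAC·AC·CAC·CAC·AC·CAC·AC·CAC·ACB·AC·CAC·CAC·AC·CAC·CAC·AC·CAC·AC·CAC·CAC·AC·CAC·AC·CAC·CAC·AC·CAC·AC·CAC·ACB·AC·CAC·CAC·AC·CAC·CAC·AC·CAC·AC·CAC·CAC·AC·CAC·AC·CAC·CAC·AC·CAC·CAC·AC·CAC·AC·CAC·CAC·AC·CAC
    A ↦ AC
    B ↦ ACB
    C ↦ CAC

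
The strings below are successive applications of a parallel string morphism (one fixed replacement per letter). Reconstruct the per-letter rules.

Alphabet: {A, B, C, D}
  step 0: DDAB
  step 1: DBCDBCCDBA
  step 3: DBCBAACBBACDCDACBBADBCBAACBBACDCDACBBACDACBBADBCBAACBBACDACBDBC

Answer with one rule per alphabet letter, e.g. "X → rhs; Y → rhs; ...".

A->CD, B->BA, C->ACB, D->DBC

  step 0 ⇒ step 1: DDAB ⇒ DBC·DBC·CD·BA
    A ↦ CD
    B ↦ BA
    D ↦ DBC
    C ↦ ACB  (constrained at step 1)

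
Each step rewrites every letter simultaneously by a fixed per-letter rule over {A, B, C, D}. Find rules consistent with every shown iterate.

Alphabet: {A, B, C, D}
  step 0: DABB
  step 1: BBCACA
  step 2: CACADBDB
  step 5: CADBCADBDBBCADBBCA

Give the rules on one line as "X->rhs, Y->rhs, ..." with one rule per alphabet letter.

  step 1 ⇒ step 2: BBCACA ⇒ CA·CA·D·B·D·B
    A ↦ B
    B ↦ CA
    C ↦ D
  step 0 ⇒ step 1: DABB ⇒ B·B·CA·CA
    D ↦ B

A->B, B->CA, C->D, D->B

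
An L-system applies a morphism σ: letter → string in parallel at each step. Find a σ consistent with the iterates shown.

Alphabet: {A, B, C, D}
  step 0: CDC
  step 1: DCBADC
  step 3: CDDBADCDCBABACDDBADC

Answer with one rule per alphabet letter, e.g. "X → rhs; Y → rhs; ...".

  step 0 ⇒ step 1: CDC ⇒ DC·BA·DC
    C ↦ DC
    D ↦ BA
    A ↦ DD  (constrained at step 1)
    B ↦ C  (constrained at step 1)

A->DD, B->C, C->DC, D->BA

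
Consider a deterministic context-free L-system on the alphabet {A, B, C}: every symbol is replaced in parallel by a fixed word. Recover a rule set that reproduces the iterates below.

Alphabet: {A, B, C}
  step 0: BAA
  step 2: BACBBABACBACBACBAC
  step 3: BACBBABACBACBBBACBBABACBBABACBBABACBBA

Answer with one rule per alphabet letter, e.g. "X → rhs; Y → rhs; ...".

  step 2 ⇒ step 3: BACBBABACBACBACBAC ⇒ BAC·BB·A·BAC·BAC·BB·BAC·BB·A·BAC·BB·A·BAC·BB·A·BAC·BB·A
    A ↦ BB
    B ↦ BAC
    C ↦ A

A->BB, B->BAC, C->A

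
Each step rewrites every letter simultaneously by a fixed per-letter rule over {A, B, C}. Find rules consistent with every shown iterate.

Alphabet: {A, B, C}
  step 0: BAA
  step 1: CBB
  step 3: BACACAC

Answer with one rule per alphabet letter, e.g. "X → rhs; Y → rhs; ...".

  step 0 ⇒ step 1: BAA ⇒ C·B·B
    A ↦ B
    B ↦ C
    C ↦ AC  (constrained at step 1)

A->B, B->C, C->AC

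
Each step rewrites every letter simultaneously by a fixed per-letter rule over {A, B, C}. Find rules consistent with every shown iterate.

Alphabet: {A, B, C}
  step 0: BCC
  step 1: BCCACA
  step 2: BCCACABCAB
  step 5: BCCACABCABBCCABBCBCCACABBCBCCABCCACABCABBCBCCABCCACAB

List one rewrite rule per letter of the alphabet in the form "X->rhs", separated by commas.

A->B, B->BC, C->CA

  step 1 ⇒ step 2: BCCACA ⇒ BC·CA·CA·B·CA·B
    A ↦ B
    B ↦ BC
    C ↦ CA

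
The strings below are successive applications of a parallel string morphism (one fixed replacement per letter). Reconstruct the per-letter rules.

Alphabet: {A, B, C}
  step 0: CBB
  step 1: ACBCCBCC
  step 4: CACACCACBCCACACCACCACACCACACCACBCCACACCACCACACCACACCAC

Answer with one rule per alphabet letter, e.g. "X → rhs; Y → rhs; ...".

A->C, B->BCC, C->AC

  step 0 ⇒ step 1: CBB ⇒ AC·BCC·BCC
    B ↦ BCC
    C ↦ AC
    A ↦ C  (constrained at step 1)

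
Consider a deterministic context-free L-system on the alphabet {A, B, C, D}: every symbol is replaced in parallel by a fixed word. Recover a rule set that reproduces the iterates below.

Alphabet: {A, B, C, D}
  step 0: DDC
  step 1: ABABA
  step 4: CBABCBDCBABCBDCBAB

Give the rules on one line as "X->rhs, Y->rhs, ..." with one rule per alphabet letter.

A->CB, B->D, C->A, D->AB

  step 0 ⇒ step 1: DDC ⇒ AB·AB·A
    C ↦ A
    D ↦ AB
    A ↦ CB  (constrained at step 1)
    B ↦ D  (constrained at step 1)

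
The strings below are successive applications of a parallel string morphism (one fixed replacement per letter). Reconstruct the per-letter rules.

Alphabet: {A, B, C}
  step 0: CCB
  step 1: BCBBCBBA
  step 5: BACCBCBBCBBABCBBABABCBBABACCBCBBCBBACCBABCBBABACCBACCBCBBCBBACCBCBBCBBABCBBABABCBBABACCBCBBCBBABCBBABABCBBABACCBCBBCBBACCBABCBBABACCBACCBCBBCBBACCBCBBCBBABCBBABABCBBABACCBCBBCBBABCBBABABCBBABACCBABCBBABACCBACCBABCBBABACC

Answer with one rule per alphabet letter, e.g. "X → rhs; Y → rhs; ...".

  step 0 ⇒ step 1: CCB ⇒ BCB·BCB·BA
    B ↦ BA
    C ↦ BCB
    A ↦ CC  (constrained at step 1)

A->CC, B->BA, C->BCB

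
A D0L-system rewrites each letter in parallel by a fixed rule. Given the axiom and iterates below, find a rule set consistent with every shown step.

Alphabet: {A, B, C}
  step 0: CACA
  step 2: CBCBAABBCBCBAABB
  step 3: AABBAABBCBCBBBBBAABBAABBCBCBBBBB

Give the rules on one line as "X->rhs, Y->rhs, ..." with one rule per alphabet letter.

A->CB, B->BB, C->AA

  step 2 ⇒ step 3: CBCBAABBCBCBAABB ⇒ AA·BB·AA·BB·CB·CB·BB·BB·AA·BB·AA·BB·CB·CB·BB·BB
    A ↦ CB
    B ↦ BB
    C ↦ AA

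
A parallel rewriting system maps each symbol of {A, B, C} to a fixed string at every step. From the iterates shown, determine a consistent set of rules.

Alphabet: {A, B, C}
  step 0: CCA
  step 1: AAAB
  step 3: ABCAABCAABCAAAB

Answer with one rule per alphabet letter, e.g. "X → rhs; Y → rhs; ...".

A->AB, B->CA, C->A

  step 0 ⇒ step 1: CCA ⇒ A·A·AB
    A ↦ AB
    C ↦ A
    B ↦ CA  (constrained at step 1)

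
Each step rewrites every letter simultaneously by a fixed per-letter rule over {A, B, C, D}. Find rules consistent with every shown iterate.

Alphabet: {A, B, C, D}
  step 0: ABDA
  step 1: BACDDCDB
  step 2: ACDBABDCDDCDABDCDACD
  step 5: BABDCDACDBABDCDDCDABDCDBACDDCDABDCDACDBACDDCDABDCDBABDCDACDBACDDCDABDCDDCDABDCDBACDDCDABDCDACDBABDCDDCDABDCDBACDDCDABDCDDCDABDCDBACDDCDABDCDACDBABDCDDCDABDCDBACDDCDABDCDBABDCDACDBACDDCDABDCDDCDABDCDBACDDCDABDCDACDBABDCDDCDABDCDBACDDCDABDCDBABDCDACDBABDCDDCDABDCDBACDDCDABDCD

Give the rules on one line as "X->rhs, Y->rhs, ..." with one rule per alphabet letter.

  step 1 ⇒ step 2: BACDDCDB ⇒ ACD·B·AB·DCD·DCD·AB·DCD·ACD
    A ↦ B
    B ↦ ACD
    C ↦ AB
    D ↦ DCD

A->B, B->ACD, C->AB, D->DCD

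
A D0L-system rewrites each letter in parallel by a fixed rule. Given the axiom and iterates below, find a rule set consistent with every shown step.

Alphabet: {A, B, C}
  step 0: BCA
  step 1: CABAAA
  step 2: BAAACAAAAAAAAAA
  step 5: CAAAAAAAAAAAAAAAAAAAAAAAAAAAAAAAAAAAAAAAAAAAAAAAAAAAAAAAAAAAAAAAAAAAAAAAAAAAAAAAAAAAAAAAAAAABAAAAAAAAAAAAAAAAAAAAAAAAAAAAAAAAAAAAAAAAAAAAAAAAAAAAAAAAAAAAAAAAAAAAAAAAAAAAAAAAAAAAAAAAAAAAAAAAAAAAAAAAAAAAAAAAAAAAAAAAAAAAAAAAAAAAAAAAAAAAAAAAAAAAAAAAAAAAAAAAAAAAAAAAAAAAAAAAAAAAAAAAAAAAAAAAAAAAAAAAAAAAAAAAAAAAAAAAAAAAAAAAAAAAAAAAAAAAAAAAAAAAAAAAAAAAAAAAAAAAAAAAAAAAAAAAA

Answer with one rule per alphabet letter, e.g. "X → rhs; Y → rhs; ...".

  step 1 ⇒ step 2: CABAAA ⇒ B·AAA·CA·AAA·AAA·AAA
    A ↦ AAA
    B ↦ CA
    C ↦ B

A->AAA, B->CA, C->B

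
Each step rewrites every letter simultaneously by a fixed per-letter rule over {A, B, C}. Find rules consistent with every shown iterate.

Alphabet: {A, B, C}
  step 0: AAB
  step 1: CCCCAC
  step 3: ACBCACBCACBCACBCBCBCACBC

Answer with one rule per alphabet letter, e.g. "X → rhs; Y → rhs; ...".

  step 0 ⇒ step 1: AAB ⇒ CC·CC·AC
    A ↦ CC
    B ↦ AC
    C ↦ BC  (constrained at step 1)

A->CC, B->AC, C->BC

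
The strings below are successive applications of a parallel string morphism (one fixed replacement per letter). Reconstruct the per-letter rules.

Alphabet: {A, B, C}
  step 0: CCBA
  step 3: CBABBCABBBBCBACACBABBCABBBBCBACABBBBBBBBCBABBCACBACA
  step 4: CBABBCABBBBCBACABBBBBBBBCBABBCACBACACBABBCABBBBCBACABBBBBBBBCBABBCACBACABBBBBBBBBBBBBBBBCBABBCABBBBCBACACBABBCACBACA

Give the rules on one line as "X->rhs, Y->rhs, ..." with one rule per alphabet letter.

A->CA, B->BB, C->CBA

  step 3 ⇒ step 4: CBABBCABBBBCBACACBABBCABBBBCBACABBBBBBBBCBABBCACBACA ⇒ CBA·BB·CA·BB·BB·CBA·CA·BB·BB·BB·BB·CBA·BB·CA·CBA·CA·CBA·BB·CA·BB·BB·CBA·CA·BB·BB·BB·BB·CBA·BB·CA·CBA·CA·BB·BB·BB·BB·BB·BB·BB·BB·CBA·BB·CA·BB·BB·CBA·CA·CBA·BB·CA·CBA·CA
    A ↦ CA
    B ↦ BB
    C ↦ CBA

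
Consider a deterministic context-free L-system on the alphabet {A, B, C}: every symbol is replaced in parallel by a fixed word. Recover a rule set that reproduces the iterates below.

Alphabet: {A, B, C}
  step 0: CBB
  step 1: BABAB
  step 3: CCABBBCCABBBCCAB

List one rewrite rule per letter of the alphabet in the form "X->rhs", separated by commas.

  step 0 ⇒ step 1: CBB ⇒ B·AB·AB
    B ↦ AB
    C ↦ B
    A ↦ CC  (constrained at step 1)

A->CC, B->AB, C->B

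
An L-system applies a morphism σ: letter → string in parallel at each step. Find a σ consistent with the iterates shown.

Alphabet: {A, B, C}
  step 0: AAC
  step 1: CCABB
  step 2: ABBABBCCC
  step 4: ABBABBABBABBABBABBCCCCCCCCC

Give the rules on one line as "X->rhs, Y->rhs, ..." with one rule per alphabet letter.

  step 1 ⇒ step 2: CCABB ⇒ ABB·ABB·C·C·C
    A ↦ C
    B ↦ C
    C ↦ ABB

A->C, B->C, C->ABB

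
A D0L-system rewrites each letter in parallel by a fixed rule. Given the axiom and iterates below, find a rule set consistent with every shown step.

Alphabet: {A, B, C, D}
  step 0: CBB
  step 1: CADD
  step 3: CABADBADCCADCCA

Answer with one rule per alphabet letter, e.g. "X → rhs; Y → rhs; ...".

A->BA, B->D, C->CA, D->DC

  step 0 ⇒ step 1: CBB ⇒ CA·D·D
    B ↦ D
    C ↦ CA
    A ↦ BA  (constrained at step 1)
    D ↦ DC  (constrained at step 1)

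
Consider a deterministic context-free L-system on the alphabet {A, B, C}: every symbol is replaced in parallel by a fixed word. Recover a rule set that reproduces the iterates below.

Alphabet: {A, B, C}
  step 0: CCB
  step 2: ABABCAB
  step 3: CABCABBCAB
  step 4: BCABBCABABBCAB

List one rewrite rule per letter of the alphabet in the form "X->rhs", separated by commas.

A->C, B->AB, C->B

  step 3 ⇒ step 4: CABCABBCAB ⇒ B·C·AB·B·C·AB·AB·B·C·AB
    A ↦ C
    B ↦ AB
    C ↦ B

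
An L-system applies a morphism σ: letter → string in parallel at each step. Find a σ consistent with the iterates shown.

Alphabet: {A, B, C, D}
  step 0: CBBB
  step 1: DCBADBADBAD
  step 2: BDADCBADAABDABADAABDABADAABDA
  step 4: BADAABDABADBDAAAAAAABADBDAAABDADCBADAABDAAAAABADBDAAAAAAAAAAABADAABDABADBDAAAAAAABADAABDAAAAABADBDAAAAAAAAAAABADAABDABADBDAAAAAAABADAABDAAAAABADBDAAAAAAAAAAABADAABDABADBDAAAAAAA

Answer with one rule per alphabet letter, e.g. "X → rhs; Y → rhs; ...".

  step 1 ⇒ step 2: DCBADBADBAD ⇒ BDA·DC·BAD·AA·BDA·BAD·AA·BDA·BAD·AA·BDA
    A ↦ AA
    B ↦ BAD
    C ↦ DC
    D ↦ BDA

A->AA, B->BAD, C->DC, D->BDA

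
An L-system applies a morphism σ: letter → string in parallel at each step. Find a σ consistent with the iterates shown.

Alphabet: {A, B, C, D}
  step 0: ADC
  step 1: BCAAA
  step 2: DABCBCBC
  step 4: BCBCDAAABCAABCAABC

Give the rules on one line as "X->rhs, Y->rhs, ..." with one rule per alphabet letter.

A->BC, B->D, C->A, D->AA

  step 1 ⇒ step 2: BCAAA ⇒ D·A·BC·BC·BC
    A ↦ BC
    B ↦ D
    C ↦ A
  step 0 ⇒ step 1: ADC ⇒ BC·AA·A
    D ↦ AA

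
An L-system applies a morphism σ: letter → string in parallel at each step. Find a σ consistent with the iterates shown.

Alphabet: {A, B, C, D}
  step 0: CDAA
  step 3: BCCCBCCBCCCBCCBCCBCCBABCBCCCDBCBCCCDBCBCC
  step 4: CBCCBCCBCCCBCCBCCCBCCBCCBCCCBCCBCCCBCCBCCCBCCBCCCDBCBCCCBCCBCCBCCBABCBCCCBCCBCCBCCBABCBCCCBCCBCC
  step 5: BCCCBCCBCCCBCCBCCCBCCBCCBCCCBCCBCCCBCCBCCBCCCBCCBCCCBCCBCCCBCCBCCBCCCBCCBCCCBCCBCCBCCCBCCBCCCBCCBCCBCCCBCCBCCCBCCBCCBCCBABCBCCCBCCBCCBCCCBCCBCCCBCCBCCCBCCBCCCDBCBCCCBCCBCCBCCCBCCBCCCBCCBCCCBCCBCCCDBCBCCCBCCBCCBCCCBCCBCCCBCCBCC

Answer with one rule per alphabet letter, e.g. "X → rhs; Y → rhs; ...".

A->DB, B->C, C->BCC, D->BAB

  step 4 ⇒ step 5: CBCCBCCBCCCBCCBCCCBCCBCCBCCCBCCBCCCBCCBCCCBCCBCCCDBCBCCCBCCBCCBCCBABCBCCCBCCBCCBCCBABCBCCCBCCBCC ⇒ BCC·C·BCC·BCC·C·BCC·BCC·C·BCC·BCC·BCC·C·BCC·BCC·C·BCC·BCC·BCC·C·BCC·BCC·C·BCC·BCC·C·BCC·BCC·BCC·C·BCC·BCC·C·BCC·BCC·BCC·C·BCC·BCC·C·BCC·BCC·BCC·C·BCC·BCC·C·BCC·BCC·BCC·BAB·C·BCC·C·BCC·BCC·BCC·C·BCC·BCC·C·BCC·BCC·C·BCC·BCC·C·DB·C·BCC·C·BCC·BCC·BCC·C·BCC·BCC·C·BCC·BCC·C·BCC·BCC·C·DB·C·BCC·C·BCC·BCC·BCC·C·BCC·BCC·C·BCC·BCC
    A ↦ DB
    B ↦ C
    C ↦ BCC
    D ↦ BAB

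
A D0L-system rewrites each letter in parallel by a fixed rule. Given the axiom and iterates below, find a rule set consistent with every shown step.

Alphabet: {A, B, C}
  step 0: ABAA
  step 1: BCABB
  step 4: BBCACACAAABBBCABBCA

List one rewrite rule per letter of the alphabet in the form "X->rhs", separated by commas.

A->B, B->CA, C->AA

  step 0 ⇒ step 1: ABAA ⇒ B·CA·B·B
    A ↦ B
    B ↦ CA
    C ↦ AA  (constrained at step 1)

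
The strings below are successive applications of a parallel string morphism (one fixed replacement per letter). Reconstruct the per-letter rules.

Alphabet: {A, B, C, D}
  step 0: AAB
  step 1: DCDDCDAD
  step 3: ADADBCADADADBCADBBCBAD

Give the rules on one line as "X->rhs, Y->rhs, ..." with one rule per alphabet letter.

  step 0 ⇒ step 1: AAB ⇒ DCD·DCD·AD
    A ↦ DCD
    B ↦ AD
    C ↦ BC  (constrained at step 1)
    D ↦ B  (constrained at step 1)

A->DCD, B->AD, C->BC, D->B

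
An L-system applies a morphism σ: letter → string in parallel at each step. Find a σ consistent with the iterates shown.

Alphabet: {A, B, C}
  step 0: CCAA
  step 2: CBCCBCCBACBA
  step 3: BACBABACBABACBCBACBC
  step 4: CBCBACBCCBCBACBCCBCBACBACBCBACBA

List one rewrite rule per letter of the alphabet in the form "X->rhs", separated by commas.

A->BC, B->C, C->BA

  step 3 ⇒ step 4: BACBABACBABACBCBACBC ⇒ C·BC·BA·C·BC·C·BC·BA·C·BC·C·BC·BA·C·BA·C·BC·BA·C·BA
    A ↦ BC
    B ↦ C
    C ↦ BA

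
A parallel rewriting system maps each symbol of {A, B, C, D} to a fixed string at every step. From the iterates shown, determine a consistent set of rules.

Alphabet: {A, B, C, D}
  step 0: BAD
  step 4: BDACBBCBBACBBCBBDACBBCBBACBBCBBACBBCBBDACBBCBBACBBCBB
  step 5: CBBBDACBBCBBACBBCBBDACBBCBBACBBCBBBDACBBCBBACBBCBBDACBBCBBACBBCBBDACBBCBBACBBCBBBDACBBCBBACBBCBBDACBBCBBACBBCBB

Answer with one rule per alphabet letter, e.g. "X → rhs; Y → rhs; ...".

A->D, B->CBB, C->A, D->B

  step 4 ⇒ step 5: BDACBBCBBACBBCBBDACBBCBBACBBCBBACBBCBBDACBBCBBACBBCBB ⇒ CBB·B·D·A·CBB·CBB·A·CBB·CBB·D·A·CBB·CBB·A·CBB·CBB·B·D·A·CBB·CBB·A·CBB·CBB·D·A·CBB·CBB·A·CBB·CBB·D·A·CBB·CBB·A·CBB·CBB·B·D·A·CBB·CBB·A·CBB·CBB·D·A·CBB·CBB·A·CBB·CBB
    A ↦ D
    B ↦ CBB
    C ↦ A
    D ↦ B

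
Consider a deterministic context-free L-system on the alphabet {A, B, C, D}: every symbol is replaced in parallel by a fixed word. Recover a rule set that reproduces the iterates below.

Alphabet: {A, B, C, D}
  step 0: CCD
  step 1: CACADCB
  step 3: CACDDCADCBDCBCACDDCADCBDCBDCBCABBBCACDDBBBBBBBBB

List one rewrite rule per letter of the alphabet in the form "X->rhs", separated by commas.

A->CDD, B->BBB, C->CA, D->DCB

  step 0 ⇒ step 1: CCD ⇒ CA·CA·DCB
    C ↦ CA
    D ↦ DCB
    A ↦ CDD  (constrained at step 1)
    B ↦ BBB  (constrained at step 1)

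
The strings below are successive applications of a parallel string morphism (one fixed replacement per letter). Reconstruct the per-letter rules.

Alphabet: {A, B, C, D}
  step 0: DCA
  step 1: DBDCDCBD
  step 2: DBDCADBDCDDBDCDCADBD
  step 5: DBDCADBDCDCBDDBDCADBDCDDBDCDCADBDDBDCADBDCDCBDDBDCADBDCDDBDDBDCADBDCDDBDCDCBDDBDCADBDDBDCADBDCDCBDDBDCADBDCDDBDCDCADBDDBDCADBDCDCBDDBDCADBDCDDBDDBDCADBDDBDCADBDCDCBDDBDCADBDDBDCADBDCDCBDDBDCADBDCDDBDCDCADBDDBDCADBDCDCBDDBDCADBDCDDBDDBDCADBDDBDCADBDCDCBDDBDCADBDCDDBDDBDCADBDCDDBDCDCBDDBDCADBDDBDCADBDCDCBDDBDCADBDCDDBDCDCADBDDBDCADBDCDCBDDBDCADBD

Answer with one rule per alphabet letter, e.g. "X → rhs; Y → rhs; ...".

A->CBD, B->CA, C->CD, D->DBD

  step 1 ⇒ step 2: DBDCDCBD ⇒ DBD·CA·DBD·CD·DBD·CD·CA·DBD
    B ↦ CA
    C ↦ CD
    D ↦ DBD
  step 0 ⇒ step 1: DCA ⇒ DBD·CD·CBD
    A ↦ CBD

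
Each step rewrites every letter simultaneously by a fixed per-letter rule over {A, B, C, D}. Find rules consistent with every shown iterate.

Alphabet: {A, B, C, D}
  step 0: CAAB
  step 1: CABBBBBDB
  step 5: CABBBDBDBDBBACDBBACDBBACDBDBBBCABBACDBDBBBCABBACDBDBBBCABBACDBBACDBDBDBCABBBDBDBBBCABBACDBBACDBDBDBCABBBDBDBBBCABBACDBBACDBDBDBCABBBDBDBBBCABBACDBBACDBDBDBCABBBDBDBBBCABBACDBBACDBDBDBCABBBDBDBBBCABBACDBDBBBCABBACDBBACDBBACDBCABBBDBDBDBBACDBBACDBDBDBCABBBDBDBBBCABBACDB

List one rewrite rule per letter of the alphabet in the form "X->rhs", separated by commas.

A->BB, B->DB, C->CAB, D->BAC

  step 0 ⇒ step 1: CAAB ⇒ CAB·BB·BB·DB
    A ↦ BB
    B ↦ DB
    C ↦ CAB
    D ↦ BAC  (constrained at step 1)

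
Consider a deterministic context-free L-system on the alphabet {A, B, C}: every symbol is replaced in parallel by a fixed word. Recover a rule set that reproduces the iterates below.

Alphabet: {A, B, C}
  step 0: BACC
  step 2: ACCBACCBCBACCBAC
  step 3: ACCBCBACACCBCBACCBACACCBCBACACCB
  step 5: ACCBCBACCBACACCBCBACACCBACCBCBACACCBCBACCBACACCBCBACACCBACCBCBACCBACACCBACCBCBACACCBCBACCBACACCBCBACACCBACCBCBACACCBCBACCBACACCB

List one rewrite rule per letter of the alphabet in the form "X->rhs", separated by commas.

  step 2 ⇒ step 3: ACCBACCBCBACCBAC ⇒ AC·CB·CB·AC·AC·CB·CB·AC·CB·AC·AC·CB·CB·AC·AC·CB
    A ↦ AC
    B ↦ AC
    C ↦ CB

A->AC, B->AC, C->CB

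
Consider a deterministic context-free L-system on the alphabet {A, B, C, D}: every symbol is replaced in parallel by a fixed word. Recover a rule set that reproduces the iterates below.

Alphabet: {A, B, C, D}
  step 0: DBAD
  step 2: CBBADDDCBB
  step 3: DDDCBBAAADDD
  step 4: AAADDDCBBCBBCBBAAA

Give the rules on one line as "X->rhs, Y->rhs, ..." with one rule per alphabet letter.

  step 3 ⇒ step 4: DDDCBBAAADDD ⇒ A·A·A·D·D·D·CBB·CBB·CBB·A·A·A
    A ↦ CBB
    B ↦ D
    C ↦ D
    D ↦ A

A->CBB, B->D, C->D, D->A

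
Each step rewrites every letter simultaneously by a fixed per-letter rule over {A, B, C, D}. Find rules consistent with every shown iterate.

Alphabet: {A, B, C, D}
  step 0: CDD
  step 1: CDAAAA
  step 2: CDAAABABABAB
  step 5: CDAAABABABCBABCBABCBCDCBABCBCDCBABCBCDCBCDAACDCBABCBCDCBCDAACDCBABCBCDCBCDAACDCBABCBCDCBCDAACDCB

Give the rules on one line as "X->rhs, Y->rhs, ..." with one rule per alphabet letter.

A->AB, B->CB, C->CD, D->AA

  step 1 ⇒ step 2: CDAAAA ⇒ CD·AA·AB·AB·AB·AB
    A ↦ AB
    C ↦ CD
    D ↦ AA
    B ↦ CB  (constrained at step 2)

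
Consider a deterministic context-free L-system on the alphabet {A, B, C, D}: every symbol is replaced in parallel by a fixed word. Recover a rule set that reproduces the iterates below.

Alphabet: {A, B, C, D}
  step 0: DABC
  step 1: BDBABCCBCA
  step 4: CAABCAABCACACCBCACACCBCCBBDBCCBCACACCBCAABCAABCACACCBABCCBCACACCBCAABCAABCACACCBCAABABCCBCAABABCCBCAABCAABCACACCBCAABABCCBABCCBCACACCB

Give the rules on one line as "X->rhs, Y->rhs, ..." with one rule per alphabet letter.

A->AB, B->CCB, C->CA, D->BDB

  step 0 ⇒ step 1: DABC ⇒ BDB·AB·CCB·CA
    A ↦ AB
    B ↦ CCB
    C ↦ CA
    D ↦ BDB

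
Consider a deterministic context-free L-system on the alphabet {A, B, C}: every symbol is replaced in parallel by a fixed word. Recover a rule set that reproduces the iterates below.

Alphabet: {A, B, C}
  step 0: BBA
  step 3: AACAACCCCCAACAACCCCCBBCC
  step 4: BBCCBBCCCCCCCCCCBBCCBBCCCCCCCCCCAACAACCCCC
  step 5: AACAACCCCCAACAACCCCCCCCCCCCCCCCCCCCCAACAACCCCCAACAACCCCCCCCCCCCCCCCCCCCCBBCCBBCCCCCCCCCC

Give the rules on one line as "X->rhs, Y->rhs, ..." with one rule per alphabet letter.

  step 4 ⇒ step 5: BBCCBBCCCCCCCCCCBBCCBBCCCCCCCCCCAACAACCCCC ⇒ AAC·AAC·CC·CC·AAC·AAC·CC·CC·CC·CC·CC·CC·CC·CC·CC·CC·AAC·AAC·CC·CC·AAC·AAC·CC·CC·CC·CC·CC·CC·CC·CC·CC·CC·B·B·CC·B·B·CC·CC·CC·CC·CC
    A ↦ B
    B ↦ AAC
    C ↦ CC

A->B, B->AAC, C->CC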